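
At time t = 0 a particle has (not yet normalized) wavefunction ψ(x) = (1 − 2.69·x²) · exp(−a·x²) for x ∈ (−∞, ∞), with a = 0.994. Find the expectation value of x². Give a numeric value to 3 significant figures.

0.939

⟨x²⟩ = ∫ x²·|ψ|² dx / ∫|ψ|² dx (integrals over the domain).
Expand each integrand as polynomial × e^(−2ax²) and use ∫x^(2j)·e^(−2ax²) dx = (2j−1)!!/(4a)^j · √(π/(2a)), odd powers → 0; here √(π/(2a)) = 1.2571.
State is unnormalized: ∫|ψ|² dx = 1.2823, and ∫ψ*·x²·ψ dx = 1.2035, so ⟨x²⟩ = 1.2035 / 1.2823.
⟨x²⟩ = 0.93856.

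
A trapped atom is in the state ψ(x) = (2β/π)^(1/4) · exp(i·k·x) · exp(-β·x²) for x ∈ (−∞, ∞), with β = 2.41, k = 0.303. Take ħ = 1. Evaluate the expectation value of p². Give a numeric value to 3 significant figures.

2.50

p² ψ = −ħ² d²ψ/dx²; ⟨p²⟩ = −ħ² ∫ ψ*·ψ'' dx.
Gaussian moments: ∫x^(2j)·e^(−2βx²) dx = (2j−1)!!/(4β)^j · √(π/(2β)), odd powers integrate to 0; here √(π/(2β)) = 0.80733. Derivatives: ψ′ = (ik − 2βx)·ψ, ψ″ = ((ik − 2βx)² − 2β)·ψ; the odd-in-x pieces drop out.
⟨p²⟩ = 2.5018.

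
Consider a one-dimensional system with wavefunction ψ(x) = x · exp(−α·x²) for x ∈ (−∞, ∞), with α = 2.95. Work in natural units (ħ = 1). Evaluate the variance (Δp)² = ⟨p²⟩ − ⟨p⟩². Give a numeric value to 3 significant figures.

8.85

Compute ⟨p⟩ and ⟨p²⟩ separately; (Δp)² = ⟨p²⟩ − ⟨p⟩².
Expand each integrand as polynomial × e^(−2αx²) and use ∫x^(2j)·e^(−2αx²) dx = (2j−1)!!/(4α)^j · √(π/(2α)), odd powers → 0; here √(π/(2α)) = 0.72971. Differentiate with the product rule, d/dx e^(−αx²) = −2αx·e^(−αx²).
Normalization: ∫|ψ|² dx = 0.061840.
⟨p⟩ = 0.0000 and ⟨p²⟩ = 8.8500.
(Δp)² = 8.8500 − (0.0000)² = 8.8500.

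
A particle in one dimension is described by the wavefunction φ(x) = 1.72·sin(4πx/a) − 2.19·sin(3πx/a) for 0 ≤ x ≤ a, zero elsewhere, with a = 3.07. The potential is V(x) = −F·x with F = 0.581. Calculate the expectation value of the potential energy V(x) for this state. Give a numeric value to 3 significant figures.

⟨V⟩ = ∫ V(x)·|φ|² dx / ∫|φ|² dx.
On 0 ≤ x ≤ a (j ≠ l): ∫sin²(jπx/a) dx = a/2, ∫sin(jπx/a)·sin(lπx/a) dx = 0; diagonal moments ∫x·sin²(jπx/a) dx = a²/4, ∫x²·sin²(jπx/a) dx = a³·(1/6 − 1/(4j²π²)); cross terms ∫x·sin(jπx/a)·sin(lπx/a) dx = 0 for j + l even and −4jla²/(π²(j² − l²)²) for j + l odd, ∫x²·sin(jπx/a)·sin(lπx/a) dx = (−1)^(j+l)·4jla³/(π²(j² − l²)²); higher powers the same way via product-to-sum and parts.
State is unnormalized: ∫|φ|² dx = 11.903, and ∫φ*·V(x)·φ dx = -14.710, so ⟨V⟩ = -14.710 / 11.903.
⟨V⟩ = -1.2358.

-1.24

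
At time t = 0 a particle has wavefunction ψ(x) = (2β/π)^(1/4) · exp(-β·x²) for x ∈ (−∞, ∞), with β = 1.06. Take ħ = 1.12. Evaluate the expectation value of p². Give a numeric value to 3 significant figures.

1.33

p² ψ = −ħ² d²ψ/dx²; ⟨p²⟩ = −ħ² ∫ ψ*·ψ'' dx.
Gaussian moments: ∫x^(2j)·e^(−2βx²) dx = (2j−1)!!/(4β)^j · √(π/(2β)), odd powers integrate to 0; here √(π/(2β)) = 1.2173. Derivatives: d/dx e^(−βx²) = −2βx·e^(−βx²), d²/dx² e^(−βx²) = (4β²x² − 2β)·e^(−βx²).
⟨p²⟩ = 1.3297.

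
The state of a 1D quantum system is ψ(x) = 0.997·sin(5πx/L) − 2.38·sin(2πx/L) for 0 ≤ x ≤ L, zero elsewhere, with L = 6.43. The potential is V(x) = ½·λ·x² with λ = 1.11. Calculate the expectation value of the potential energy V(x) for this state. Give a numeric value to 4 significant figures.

⟨V⟩ = ∫ V(x)·|ψ|² dx / ∫|ψ|² dx.
On 0 ≤ x ≤ L (j ≠ l): ∫sin²(jπx/L) dx = L/2, ∫sin(jπx/L)·sin(lπx/L) dx = 0; diagonal moments ∫x·sin²(jπx/L) dx = L²/4, ∫x²·sin²(jπx/L) dx = L³·(1/6 − 1/(4j²π²)); cross terms ∫x·sin(jπx/L)·sin(lπx/L) dx = 0 for j + l even and −4jlL²/(π²(j² − l²)²) for j + l odd, ∫x²·sin(jπx/L)·sin(lπx/L) dx = (−1)^(j+l)·4jlL³/(π²(j² − l²)²); higher powers the same way via product-to-sum and parts.
State is unnormalized: ∫|ψ|² dx = 21.407, and ∫ψ*·V(x)·ψ dx = 164.73, so ⟨V⟩ = 164.73 / 21.407.
⟨V⟩ = 7.6952.

7.695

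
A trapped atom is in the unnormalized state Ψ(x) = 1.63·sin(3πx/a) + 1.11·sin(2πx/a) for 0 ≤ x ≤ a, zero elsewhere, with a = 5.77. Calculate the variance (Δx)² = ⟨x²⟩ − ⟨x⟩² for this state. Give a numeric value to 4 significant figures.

1.422

Compute ⟨x⟩ and ⟨x²⟩ separately, then (Δx)² = ⟨x²⟩ − ⟨x⟩².
On 0 ≤ x ≤ a (j ≠ l): ∫sin²(jπx/a) dx = a/2, ∫sin(jπx/a)·sin(lπx/a) dx = 0; diagonal moments ∫x·sin²(jπx/a) dx = a²/4, ∫x²·sin²(jπx/a) dx = a³·(1/6 − 1/(4j²π²)); cross terms ∫x·sin(jπx/a)·sin(lπx/a) dx = 0 for j + l even and −4jla²/(π²(j² − l²)²) for j + l odd, ∫x²·sin(jπx/a)·sin(lπx/a) dx = (−1)^(j+l)·4jla³/(π²(j² − l²)²); higher powers the same way via product-to-sum and parts.
Normalization: ∫|Ψ|² dx = 11.220.
⟨x⟩ = 1.8406 and ⟨x²⟩ = 4.8096.
(Δx)² = 4.8096 − (1.8406)² = 1.4220.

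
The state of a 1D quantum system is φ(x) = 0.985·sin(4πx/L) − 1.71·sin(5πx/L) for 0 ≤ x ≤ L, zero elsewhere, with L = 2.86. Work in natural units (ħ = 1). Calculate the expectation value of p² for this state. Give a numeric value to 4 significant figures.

p² φ = −ħ² d²φ/dx²; ⟨p²⟩ = −ħ² ∫ φ*·φ'' dx / ∫|φ|² dx.
d²/dx² sin(jπx/L) = −(jπ/L)²·sin(jπx/L); on 0 ≤ x ≤ L, ∫sin²(jπx/L) dx = L/2 and ∫sin(jπx/L)·sin(lπx/L) dx = 0 for j ≠ l, so only diagonal terms survive in ∫|φ|² and ∫φ·φ″; ∫φ·φ′ dx = [φ²/2] between the walls = 0.
State is unnormalized: ∫|φ|² dx = 5.5689, and ∫φ*·(−ħ² φ'') dx = 152.92, so ⟨p²⟩ = 152.92 / 5.5689.
⟨p²⟩ = 27.460.

27.46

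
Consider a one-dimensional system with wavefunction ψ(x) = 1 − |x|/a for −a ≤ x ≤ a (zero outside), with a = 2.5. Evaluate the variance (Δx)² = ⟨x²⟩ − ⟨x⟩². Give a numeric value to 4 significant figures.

Compute ⟨x⟩ and ⟨x²⟩ separately, then (Δx)² = ⟨x²⟩ − ⟨x⟩².
ψ is even, so ∫ over [−a, a] = 2∫₀ᵃ with ψ = 1 − x/a there: ∫₀ᵃ (1 − x/a)² dx = a/3, ∫₀ᵃ x²(1 − x/a)² dx = a³/30, ∫₀ᵃ x⁴(1 − x/a)² dx = a⁵/105.
Normalization: ∫|ψ|² dx = 1.6667.
⟨x⟩ = 0.0000 and ⟨x²⟩ = 0.62500.
(Δx)² = 0.62500 − (0.0000)² = 0.62500.

0.6250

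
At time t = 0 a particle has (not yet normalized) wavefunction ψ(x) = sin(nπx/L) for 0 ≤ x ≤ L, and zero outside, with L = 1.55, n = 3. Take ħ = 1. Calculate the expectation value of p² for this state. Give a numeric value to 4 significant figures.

36.97

p² ψ = −ħ² d²ψ/dx²; ⟨p²⟩ = −ħ² ∫ ψ*·ψ'' dx / ∫|ψ|² dx.
d/dx sin(nπx/L) = (nπ/L)·cos(nπx/L) and d²/dx² sin(nπx/L) = −(nπ/L)²·sin(nπx/L); on 0 ≤ x ≤ L, ∫sin²(nπx/L) dx = L/2 and ∫sin(nπx/L)·cos(nπx/L) dx = 0.
State is unnormalized: ∫|ψ|² dx = 0.77500, and ∫ψ*·(−ħ² ψ'') dx = 28.654, so ⟨p²⟩ = 28.654 / 0.77500.
⟨p²⟩ = 36.973.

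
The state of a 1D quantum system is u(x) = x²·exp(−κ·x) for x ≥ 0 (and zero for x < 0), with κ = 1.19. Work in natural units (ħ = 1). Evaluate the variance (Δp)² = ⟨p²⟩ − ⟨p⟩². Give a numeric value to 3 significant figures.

Compute ⟨p⟩ and ⟨p²⟩ separately; (Δp)² = ⟨p²⟩ − ⟨p⟩².
Differentiate x²·exp(−κ·x) with the product rule; every integrand then reduces to terms xʲ·e^(−2κx) on [0, ∞), with ∫₀^∞ xʲ·e^(−2κx) dx = j!/(2κ)^(j+1).
Normalization: ∫|u|² dx = 0.31429.
⟨p⟩ = 0.0000 and ⟨p²⟩ = 0.47203.
(Δp)² = 0.47203 − (0.0000)² = 0.47203.

0.472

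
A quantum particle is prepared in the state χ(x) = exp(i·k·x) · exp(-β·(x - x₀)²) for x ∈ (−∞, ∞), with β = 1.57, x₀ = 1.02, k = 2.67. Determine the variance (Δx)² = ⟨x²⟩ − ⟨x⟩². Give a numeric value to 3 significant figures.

Compute ⟨x⟩ and ⟨x²⟩ separately, then (Δx)² = ⟨x²⟩ − ⟨x⟩².
Gaussian moments (u = x − x₀): ∫u^(2j)·e^(−2βu²) du = (2j−1)!!/(4β)^j · √(π/(2β)), odd powers integrate to 0; here √(π/(2β)) = 1.0003.
Normalization: ∫|χ|² dx = 1.0003.
⟨x⟩ = 1.0200 and ⟨x²⟩ = 1.1996.
(Δx)² = 1.1996 − (1.0200)² = 0.15924.

0.159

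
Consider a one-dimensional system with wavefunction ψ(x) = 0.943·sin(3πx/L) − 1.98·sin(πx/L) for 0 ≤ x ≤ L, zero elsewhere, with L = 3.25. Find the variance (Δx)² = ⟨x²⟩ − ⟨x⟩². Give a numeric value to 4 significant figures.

0.1215

Compute ⟨x⟩ and ⟨x²⟩ separately, then (Δx)² = ⟨x²⟩ − ⟨x⟩².
On 0 ≤ x ≤ L (j ≠ l): ∫sin²(jπx/L) dx = L/2, ∫sin(jπx/L)·sin(lπx/L) dx = 0; diagonal moments ∫x·sin²(jπx/L) dx = L²/4, ∫x²·sin²(jπx/L) dx = L³·(1/6 − 1/(4j²π²)); cross terms ∫x·sin(jπx/L)·sin(lπx/L) dx = 0 for j + l even and −4jlL²/(π²(j² − l²)²) for j + l odd, ∫x²·sin(jπx/L)·sin(lπx/L) dx = (−1)^(j+l)·4jlL³/(π²(j² − l²)²); higher powers the same way via product-to-sum and parts.
Normalization: ∫|ψ|² dx = 7.8157.
⟨x⟩ = 1.6250 and ⟨x²⟩ = 2.7621.
(Δx)² = 2.7621 − (1.6250)² = 0.12145.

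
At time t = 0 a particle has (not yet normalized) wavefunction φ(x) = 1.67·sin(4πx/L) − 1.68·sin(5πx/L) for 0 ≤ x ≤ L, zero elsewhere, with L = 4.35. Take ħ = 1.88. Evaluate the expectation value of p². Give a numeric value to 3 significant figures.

p² φ = −ħ² d²φ/dx²; ⟨p²⟩ = −ħ² ∫ φ*·φ'' dx / ∫|φ|² dx.
d²/dx² sin(jπx/L) = −(jπ/L)²·sin(jπx/L); on 0 ≤ x ≤ L, ∫sin²(jπx/L) dx = L/2 and ∫sin(jπx/L)·sin(lπx/L) dx = 0 for j ≠ l, so only diagonal terms survive in ∫|φ|² and ∫φ·φ″; ∫φ·φ′ dx = [φ²/2] between the walls = 0.
State is unnormalized: ∫|φ|² dx = 12.205, and ∫φ*·(−ħ² φ'') dx = 461.83, so ⟨p²⟩ = 461.83 / 12.205.
⟨p²⟩ = 37.841.

37.8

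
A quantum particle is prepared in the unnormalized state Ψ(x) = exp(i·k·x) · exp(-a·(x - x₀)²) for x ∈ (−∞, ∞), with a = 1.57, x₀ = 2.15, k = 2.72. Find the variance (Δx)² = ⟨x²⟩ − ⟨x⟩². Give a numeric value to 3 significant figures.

0.159

Compute ⟨x⟩ and ⟨x²⟩ separately, then (Δx)² = ⟨x²⟩ − ⟨x⟩².
Gaussian moments (u = x − x₀): ∫u^(2j)·e^(−2au²) du = (2j−1)!!/(4a)^j · √(π/(2a)), odd powers integrate to 0; here √(π/(2a)) = 1.0003.
Normalization: ∫|Ψ|² dx = 1.0003.
⟨x⟩ = 2.1500 and ⟨x²⟩ = 4.7817.
(Δx)² = 4.7817 − (2.1500)² = 0.15924.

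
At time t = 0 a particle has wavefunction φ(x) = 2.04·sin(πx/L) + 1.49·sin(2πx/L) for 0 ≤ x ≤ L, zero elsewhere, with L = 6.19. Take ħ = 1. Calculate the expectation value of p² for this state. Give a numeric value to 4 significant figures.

0.5264

p² φ = −ħ² d²φ/dx²; ⟨p²⟩ = −ħ² ∫ φ*·φ'' dx / ∫|φ|² dx.
d²/dx² sin(jπx/L) = −(jπ/L)²·sin(jπx/L); on 0 ≤ x ≤ L, ∫sin²(jπx/L) dx = L/2 and ∫sin(jπx/L)·sin(lπx/L) dx = 0 for j ≠ l, so only diagonal terms survive in ∫|φ|² and ∫φ·φ″; ∫φ·φ′ dx = [φ²/2] between the walls = 0.
State is unnormalized: ∫|φ|² dx = 19.751, and ∫φ*·(−ħ² φ'') dx = 10.397, so ⟨p²⟩ = 10.397 / 19.751.
⟨p²⟩ = 0.52641.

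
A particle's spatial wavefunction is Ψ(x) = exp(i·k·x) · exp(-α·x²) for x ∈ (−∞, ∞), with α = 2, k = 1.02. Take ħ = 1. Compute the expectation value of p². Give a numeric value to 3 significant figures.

p² Ψ = −ħ² d²Ψ/dx²; ⟨p²⟩ = −ħ² ∫ Ψ*·Ψ'' dx / ∫|Ψ|² dx.
Gaussian moments: ∫x^(2j)·e^(−2αx²) dx = (2j−1)!!/(4α)^j · √(π/(2α)), odd powers integrate to 0; here √(π/(2α)) = 0.88623. Derivatives: Ψ′ = (ik − 2αx)·Ψ, Ψ″ = ((ik − 2αx)² − 2α)·Ψ; the odd-in-x pieces drop out.
State is unnormalized: ∫|Ψ|² dx = 0.88623, and ∫Ψ*·(−ħ² Ψ'') dx = 2.6945, so ⟨p²⟩ = 2.6945 / 0.88623.
⟨p²⟩ = 3.0404.

3.04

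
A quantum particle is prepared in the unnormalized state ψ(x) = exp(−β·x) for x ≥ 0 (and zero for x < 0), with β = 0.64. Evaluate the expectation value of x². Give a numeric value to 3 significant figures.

⟨x²⟩ = ∫ x²·|ψ|² dx / ∫|ψ|² dx (integrals over the domain).
Every integrand reduces to terms xʲ·e^(−2βx) on [0, ∞); use ∫₀^∞ xʲ·e^(−2βx) dx = j!/(2β)^(j+1).
State is unnormalized: ∫|ψ|² dx = 0.78125, and ∫ψ*·x²·ψ dx = 0.95367, so ⟨x²⟩ = 0.95367 / 0.78125.
⟨x²⟩ = 1.2207.

1.22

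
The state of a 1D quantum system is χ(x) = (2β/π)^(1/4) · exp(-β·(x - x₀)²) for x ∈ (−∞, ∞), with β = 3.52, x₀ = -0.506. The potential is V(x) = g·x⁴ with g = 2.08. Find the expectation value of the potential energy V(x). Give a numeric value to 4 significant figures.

0.3948

⟨V⟩ = ∫ V(x)·|χ|² dx.
Gaussian moments (u = x − x₀): ∫u^(2j)·e^(−2βu²) du = (2j−1)!!/(4β)^j · √(π/(2β)), odd powers integrate to 0; here √(π/(2β)) = 0.66802.
⟨V⟩ = 0.39477.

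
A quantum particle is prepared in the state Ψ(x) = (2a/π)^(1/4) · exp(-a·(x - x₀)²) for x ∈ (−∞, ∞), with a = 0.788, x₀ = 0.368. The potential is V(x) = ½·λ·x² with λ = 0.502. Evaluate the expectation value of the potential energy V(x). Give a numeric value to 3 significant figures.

⟨V⟩ = ∫ V(x)·|Ψ|² dx.
Gaussian moments (u = x − x₀): ∫u^(2j)·e^(−2au²) du = (2j−1)!!/(4a)^j · √(π/(2a)), odd powers integrate to 0; here √(π/(2a)) = 1.4119.
⟨V⟩ = 0.11362.

0.114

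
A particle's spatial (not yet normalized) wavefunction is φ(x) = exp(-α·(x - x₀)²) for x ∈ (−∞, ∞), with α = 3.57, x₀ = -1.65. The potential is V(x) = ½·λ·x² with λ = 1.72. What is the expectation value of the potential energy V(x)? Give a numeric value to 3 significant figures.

2.40

⟨V⟩ = ∫ V(x)·|φ|² dx / ∫|φ|² dx.
Gaussian moments (u = x − x₀): ∫u^(2j)·e^(−2αu²) du = (2j−1)!!/(4α)^j · √(π/(2α)), odd powers integrate to 0; here √(π/(2α)) = 0.66332.
State is unnormalized: ∫|φ|² dx = 0.66332, and ∫φ*·V(x)·φ dx = 1.5930, so ⟨V⟩ = 1.5930 / 0.66332.
⟨V⟩ = 2.4016.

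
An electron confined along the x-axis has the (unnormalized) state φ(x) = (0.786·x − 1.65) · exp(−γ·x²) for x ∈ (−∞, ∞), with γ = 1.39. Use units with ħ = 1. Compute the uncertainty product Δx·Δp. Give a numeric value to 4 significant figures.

Δx = √(⟨x²⟩−⟨x⟩²), Δp = √(⟨p²⟩−⟨p⟩²).
Expand each integrand as polynomial × e^(−2γx²) and use ∫x^(2j)·e^(−2γx²) dx = (2j−1)!!/(4γ)^j · √(π/(2γ)), odd powers → 0; here √(π/(2γ)) = 1.0630. Differentiate with the product rule, d/dx e^(−γx²) = −2γx·e^(−γx²).
Normalization: ∫|φ|² dx = 3.0123.
⟨x⟩ = -0.16463, ⟨x²⟩ = 0.19396 ⇒ Δx = 0.40848.
⟨p⟩ = 0.0000, ⟨p²⟩ = 1.4990 ⇒ Δp = 1.2243.
Δx·Δp = 0.50012.

0.5001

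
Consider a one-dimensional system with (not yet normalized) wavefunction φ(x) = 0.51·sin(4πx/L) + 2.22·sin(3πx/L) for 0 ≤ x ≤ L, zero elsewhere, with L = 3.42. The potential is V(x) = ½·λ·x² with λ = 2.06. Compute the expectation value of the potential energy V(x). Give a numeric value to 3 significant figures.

2.91

⟨V⟩ = ∫ V(x)·|φ|² dx / ∫|φ|² dx.
On 0 ≤ x ≤ L (j ≠ l): ∫sin²(jπx/L) dx = L/2, ∫sin(jπx/L)·sin(lπx/L) dx = 0; diagonal moments ∫x·sin²(jπx/L) dx = L²/4, ∫x²·sin²(jπx/L) dx = L³·(1/6 − 1/(4j²π²)); cross terms ∫x·sin(jπx/L)·sin(lπx/L) dx = 0 for j + l even and −4jlL²/(π²(j² − l²)²) for j + l odd, ∫x²·sin(jπx/L)·sin(lπx/L) dx = (−1)^(j+l)·4jlL³/(π²(j² − l²)²); higher powers the same way via product-to-sum and parts.
State is unnormalized: ∫|φ|² dx = 8.8723, and ∫φ*·V(x)·φ dx = 25.781, so ⟨V⟩ = 25.781 / 8.8723.
⟨V⟩ = 2.9057.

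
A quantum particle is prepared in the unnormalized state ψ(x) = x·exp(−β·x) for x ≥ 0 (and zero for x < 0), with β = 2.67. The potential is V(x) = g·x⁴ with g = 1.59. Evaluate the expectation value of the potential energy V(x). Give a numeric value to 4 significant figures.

⟨V⟩ = ∫ V(x)·|ψ|² dx / ∫|ψ|² dx.
Every integrand reduces to terms xʲ·e^(−2βx) on [0, ∞); use ∫₀^∞ xʲ·e^(−2βx) dx = j!/(2β)^(j+1).
State is unnormalized: ∫|ψ|² dx = 0.013134, and ∫ψ*·V(x)·ψ dx = 0.0092457, so ⟨V⟩ = 0.0092457 / 0.013134.
⟨V⟩ = 0.70394.

0.7039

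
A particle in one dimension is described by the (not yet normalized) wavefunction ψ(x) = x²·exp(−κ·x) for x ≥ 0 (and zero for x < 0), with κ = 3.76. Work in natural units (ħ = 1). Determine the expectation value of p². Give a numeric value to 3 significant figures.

4.71

p² ψ = −ħ² d²ψ/dx²; ⟨p²⟩ = −ħ² ∫ ψ*·ψ'' dx / ∫|ψ|² dx.
Differentiate x²·exp(−κ·x) with the product rule; every integrand then reduces to terms xʲ·e^(−2κx) on [0, ∞), with ∫₀^∞ xʲ·e^(−2κx) dx = j!/(2κ)^(j+1).
State is unnormalized: ∫|ψ|² dx = 0.00099798, and ∫ψ*·(−ħ² ψ'') dx = 0.0047030, so ⟨p²⟩ = 0.0047030 / 0.00099798.
⟨p²⟩ = 4.7125.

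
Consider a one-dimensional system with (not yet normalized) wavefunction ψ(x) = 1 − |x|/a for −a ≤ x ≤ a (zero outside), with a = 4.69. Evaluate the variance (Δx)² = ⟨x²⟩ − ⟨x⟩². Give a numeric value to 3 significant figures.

Compute ⟨x⟩ and ⟨x²⟩ separately, then (Δx)² = ⟨x²⟩ − ⟨x⟩².
ψ is even, so ∫ over [−a, a] = 2∫₀ᵃ with ψ = 1 − x/a there: ∫₀ᵃ (1 − x/a)² dx = a/3, ∫₀ᵃ x²(1 − x/a)² dx = a³/30, ∫₀ᵃ x⁴(1 − x/a)² dx = a⁵/105.
Normalization: ∫|ψ|² dx = 3.1267.
⟨x⟩ = 0.0000 and ⟨x²⟩ = 2.1996.
(Δx)² = 2.1996 − (0.0000)² = 2.1996.

2.20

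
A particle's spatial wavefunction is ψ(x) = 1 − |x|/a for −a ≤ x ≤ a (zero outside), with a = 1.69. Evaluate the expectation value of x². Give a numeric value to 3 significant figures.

⟨x²⟩ = ∫ x²·|ψ|² dx / ∫|ψ|² dx (integrals over the domain).
ψ is even, so ∫ over [−a, a] = 2∫₀ᵃ with ψ = 1 − x/a there: ∫₀ᵃ (1 − x/a)² dx = a/3, ∫₀ᵃ x²(1 − x/a)² dx = a³/30, ∫₀ᵃ x⁴(1 − x/a)² dx = a⁵/105.
State is unnormalized: ∫|ψ|² dx = 1.1267, and ∫ψ*·x²·ψ dx = 0.32179, so ⟨x²⟩ = 0.32179 / 1.1267.
⟨x²⟩ = 0.28561.

0.286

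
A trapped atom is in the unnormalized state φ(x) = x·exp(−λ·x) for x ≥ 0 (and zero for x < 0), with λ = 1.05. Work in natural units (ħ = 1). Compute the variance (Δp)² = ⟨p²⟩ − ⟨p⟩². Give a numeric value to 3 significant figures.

Compute ⟨p⟩ and ⟨p²⟩ separately; (Δp)² = ⟨p²⟩ − ⟨p⟩².
Differentiate x·exp(−λ·x) with the product rule; every integrand then reduces to terms xʲ·e^(−2λx) on [0, ∞), with ∫₀^∞ xʲ·e^(−2λx) dx = j!/(2λ)^(j+1).
Normalization: ∫|φ|² dx = 0.21596.
⟨p⟩ = 0.0000 and ⟨p²⟩ = 1.1025.
(Δp)² = 1.1025 − (0.0000)² = 1.1025.

1.10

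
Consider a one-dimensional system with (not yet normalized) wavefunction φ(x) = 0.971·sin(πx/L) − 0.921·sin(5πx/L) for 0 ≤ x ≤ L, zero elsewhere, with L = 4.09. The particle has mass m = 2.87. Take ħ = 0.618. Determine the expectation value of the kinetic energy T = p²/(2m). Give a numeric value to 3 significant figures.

0.485

T = −(ħ²/2m) d²/dx², so ⟨T⟩ = −(ħ²/2m) ∫ φ*·φ'' dx / ∫|φ|² dx; with m = 2.87.
d²/dx² sin(jπx/L) = −(jπ/L)²·sin(jπx/L); on 0 ≤ x ≤ L, ∫sin²(jπx/L) dx = L/2 and ∫sin(jπx/L)·sin(lπx/L) dx = 0 for j ≠ l, so only diagonal terms survive in ∫|φ|² and ∫φ·φ″; ∫φ·φ′ dx = [φ²/2] between the walls = 0.
State is unnormalized: ∫|φ|² dx = 3.6628, and ∫φ*·(−ħ²/2m · φ'') dx = 1.7781, so ⟨T⟩ = 1.7781 / 3.6628.
⟨T⟩ = 0.48546.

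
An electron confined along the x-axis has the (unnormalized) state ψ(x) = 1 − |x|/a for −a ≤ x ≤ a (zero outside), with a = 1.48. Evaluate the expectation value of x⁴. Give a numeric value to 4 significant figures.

⟨x⁴⟩ = ∫ x⁴·|ψ|² dx / ∫|ψ|² dx (integrals over the domain).
ψ is even, so ∫ over [−a, a] = 2∫₀ᵃ with ψ = 1 − x/a there: ∫₀ᵃ (1 − x/a)² dx = a/3, ∫₀ᵃ x²(1 − x/a)² dx = a³/30, ∫₀ᵃ x⁴(1 − x/a)² dx = a⁵/105.
State is unnormalized: ∫|ψ|² dx = 0.98667, and ∫ψ*·x⁴·ψ dx = 0.13525, so ⟨x⁴⟩ = 0.13525 / 0.98667.
⟨x⁴⟩ = 0.13708.

0.1371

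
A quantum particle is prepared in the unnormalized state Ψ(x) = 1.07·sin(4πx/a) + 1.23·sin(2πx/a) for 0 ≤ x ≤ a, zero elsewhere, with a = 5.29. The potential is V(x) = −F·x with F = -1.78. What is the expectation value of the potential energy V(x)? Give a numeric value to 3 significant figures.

4.71

⟨V⟩ = ∫ V(x)·|Ψ|² dx / ∫|Ψ|² dx.
On 0 ≤ x ≤ a (j ≠ l): ∫sin²(jπx/a) dx = a/2, ∫sin(jπx/a)·sin(lπx/a) dx = 0; diagonal moments ∫x·sin²(jπx/a) dx = a²/4, ∫x²·sin²(jπx/a) dx = a³·(1/6 − 1/(4j²π²)); cross terms ∫x·sin(jπx/a)·sin(lπx/a) dx = 0 for j + l even and −4jla²/(π²(j² − l²)²) for j + l odd, ∫x²·sin(jπx/a)·sin(lπx/a) dx = (−1)^(j+l)·4jla³/(π²(j² − l²)²); higher powers the same way via product-to-sum and parts.
State is unnormalized: ∫|Ψ|² dx = 7.0299, and ∫Ψ*·V(x)·Ψ dx = 33.097, so ⟨V⟩ = 33.097 / 7.0299.
⟨V⟩ = 4.7081.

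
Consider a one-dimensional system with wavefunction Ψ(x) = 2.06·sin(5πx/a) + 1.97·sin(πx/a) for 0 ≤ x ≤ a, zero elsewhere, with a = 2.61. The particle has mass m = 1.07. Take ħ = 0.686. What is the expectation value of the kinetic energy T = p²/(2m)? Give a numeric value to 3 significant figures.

4.31

T = −(ħ²/2m) d²/dx², so ⟨T⟩ = −(ħ²/2m) ∫ Ψ*·Ψ'' dx / ∫|Ψ|² dx; with m = 1.07.
d²/dx² sin(jπx/a) = −(jπ/a)²·sin(jπx/a); on 0 ≤ x ≤ a, ∫sin²(jπx/a) dx = a/2 and ∫sin(jπx/a)·sin(lπx/a) dx = 0 for j ≠ l, so only diagonal terms survive in ∫|Ψ|² and ∫Ψ·Ψ″; ∫Ψ·Ψ′ dx = [Ψ²/2] between the walls = 0.
State is unnormalized: ∫|Ψ|² dx = 10.602, and ∫Ψ*·(−ħ²/2m · Ψ'') dx = 45.724, so ⟨T⟩ = 45.724 / 10.602.
⟨T⟩ = 4.3126.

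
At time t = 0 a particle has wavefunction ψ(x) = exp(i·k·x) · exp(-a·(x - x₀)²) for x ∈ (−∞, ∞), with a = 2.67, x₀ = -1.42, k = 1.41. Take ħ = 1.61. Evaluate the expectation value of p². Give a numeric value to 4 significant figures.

12.07

p² ψ = −ħ² d²ψ/dx²; ⟨p²⟩ = −ħ² ∫ ψ*·ψ'' dx / ∫|ψ|² dx.
Gaussian moments (u = x − x₀): ∫u^(2j)·e^(−2au²) du = (2j−1)!!/(4a)^j · √(π/(2a)), odd powers integrate to 0; here √(π/(2a)) = 0.76702. Derivatives: ψ′ = (ik − 2au)·ψ, ψ″ = ((ik − 2au)² − 2a)·ψ; the odd-in-u pieces drop out.
State is unnormalized: ∫|ψ|² dx = 0.76702, and ∫ψ*·(−ħ² ψ'') dx = 9.2611, so ⟨p²⟩ = 9.2611 / 0.76702.
⟨p²⟩ = 12.074.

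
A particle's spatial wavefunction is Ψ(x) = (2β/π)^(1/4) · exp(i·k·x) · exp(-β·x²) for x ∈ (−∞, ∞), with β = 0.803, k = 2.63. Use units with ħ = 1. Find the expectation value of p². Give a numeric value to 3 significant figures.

7.72

p² Ψ = −ħ² d²Ψ/dx²; ⟨p²⟩ = −ħ² ∫ Ψ*·Ψ'' dx.
Gaussian moments: ∫x^(2j)·e^(−2βx²) dx = (2j−1)!!/(4β)^j · √(π/(2β)), odd powers integrate to 0; here √(π/(2β)) = 1.3986. Derivatives: Ψ′ = (ik − 2βx)·Ψ, Ψ″ = ((ik − 2βx)² − 2β)·Ψ; the odd-in-x pieces drop out.
⟨p²⟩ = 7.7199.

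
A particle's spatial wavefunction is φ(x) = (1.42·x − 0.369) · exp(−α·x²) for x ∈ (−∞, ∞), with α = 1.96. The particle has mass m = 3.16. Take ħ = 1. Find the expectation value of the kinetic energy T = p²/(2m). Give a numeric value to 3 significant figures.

0.716

T = −(ħ²/2m) d²/dx², so ⟨T⟩ = −(ħ²/2m) ∫ φ*·φ'' dx / ∫|φ|² dx; with m = 3.16.
Expand each integrand as polynomial × e^(−2αx²) and use ∫x^(2j)·e^(−2αx²) dx = (2j−1)!!/(4α)^j · √(π/(2α)), odd powers → 0; here √(π/(2α)) = 0.89522. Differentiate with the product rule, d/dx e^(−αx²) = −2αx·e^(−αx²).
State is unnormalized: ∫|φ|² dx = 0.35214, and ∫φ*·(−ħ²/2m · φ'') dx = 0.25202, so ⟨T⟩ = 0.25202 / 0.35214.
⟨T⟩ = 0.71568.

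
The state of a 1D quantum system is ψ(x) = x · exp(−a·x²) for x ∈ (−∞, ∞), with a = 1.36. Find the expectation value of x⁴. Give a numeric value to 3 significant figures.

0.507

⟨x⁴⟩ = ∫ x⁴·|ψ|² dx / ∫|ψ|² dx (integrals over the domain).
Expand each integrand as polynomial × e^(−2ax²) and use ∫x^(2j)·e^(−2ax²) dx = (2j−1)!!/(4a)^j · √(π/(2a)), odd powers → 0; here √(π/(2a)) = 1.0747.
State is unnormalized: ∫|ψ|² dx = 0.19756, and ∫ψ*·x⁴·ψ dx = 0.10013, so ⟨x⁴⟩ = 0.10013 / 0.19756.
⟨x⁴⟩ = 0.50687.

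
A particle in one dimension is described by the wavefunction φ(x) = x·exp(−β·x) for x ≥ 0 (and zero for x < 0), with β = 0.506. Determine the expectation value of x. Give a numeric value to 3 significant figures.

⟨x⟩ = ∫ x·|φ|² dx / ∫|φ|² dx (integrals over the domain).
Every integrand reduces to terms xʲ·e^(−2βx) on [0, ∞); use ∫₀^∞ xʲ·e^(−2βx) dx = j!/(2β)^(j+1).
State is unnormalized: ∫|φ|² dx = 1.9297, and ∫φ*·x·φ dx = 5.7204, so ⟨x⟩ = 5.7204 / 1.9297.
⟨x⟩ = 2.9644.

2.96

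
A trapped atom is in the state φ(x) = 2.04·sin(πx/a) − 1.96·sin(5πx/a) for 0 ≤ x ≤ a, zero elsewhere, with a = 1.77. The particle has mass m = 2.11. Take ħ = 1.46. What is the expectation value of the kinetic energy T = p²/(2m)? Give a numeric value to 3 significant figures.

T = −(ħ²/2m) d²/dx², so ⟨T⟩ = −(ħ²/2m) ∫ φ*·φ'' dx / ∫|φ|² dx; with m = 2.11.
d²/dx² sin(jπx/a) = −(jπ/a)²·sin(jπx/a); on 0 ≤ x ≤ a, ∫sin²(jπx/a) dx = a/2 and ∫sin(jπx/a)·sin(lπx/a) dx = 0 for j ≠ l, so only diagonal terms survive in ∫|φ|² and ∫φ·φ″; ∫φ·φ′ dx = [φ²/2] between the walls = 0.
State is unnormalized: ∫|φ|² dx = 7.0828, and ∫φ*·(−ħ²/2m · φ'') dx = 141.11, so ⟨T⟩ = 141.11 / 7.0828.
⟨T⟩ = 19.923.

19.9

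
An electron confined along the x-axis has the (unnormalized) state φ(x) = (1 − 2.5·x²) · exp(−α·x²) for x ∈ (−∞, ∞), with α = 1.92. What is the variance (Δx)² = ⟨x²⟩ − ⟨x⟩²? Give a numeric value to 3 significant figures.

Compute ⟨x⟩ and ⟨x²⟩ separately, then (Δx)² = ⟨x²⟩ − ⟨x⟩².
Expand each integrand as polynomial × e^(−2αx²) and use ∫x^(2j)·e^(−2αx²) dx = (2j−1)!!/(4α)^j · √(π/(2α)), odd powers → 0; here √(π/(2α)) = 0.90450.
Normalization: ∫|φ|² dx = 0.60317.
⟨x⟩ = 0.0000 and ⟨x²⟩ = 0.12425.
(Δx)² = 0.12425 − (0.0000)² = 0.12425.

0.124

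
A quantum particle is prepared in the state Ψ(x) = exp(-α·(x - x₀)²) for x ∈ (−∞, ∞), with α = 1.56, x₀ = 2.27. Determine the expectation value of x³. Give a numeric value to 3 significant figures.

12.8

⟨x³⟩ = ∫ x³·|Ψ|² dx / ∫|Ψ|² dx (integrals over the domain).
Gaussian moments (u = x − x₀): ∫u^(2j)·e^(−2αu²) du = (2j−1)!!/(4α)^j · √(π/(2α)), odd powers integrate to 0; here √(π/(2α)) = 1.0035.
State is unnormalized: ∫|Ψ|² dx = 1.0035, and ∫Ψ*·x³·Ψ dx = 12.833, so ⟨x³⟩ = 12.833 / 1.0035.
⟨x³⟩ = 12.788.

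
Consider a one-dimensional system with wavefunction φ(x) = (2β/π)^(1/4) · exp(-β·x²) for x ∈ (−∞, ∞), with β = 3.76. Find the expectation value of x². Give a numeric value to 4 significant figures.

⟨x²⟩ = ∫ x²·|φ|² dx (integrals over the domain).
Gaussian moments: ∫x^(2j)·e^(−2βx²) dx = (2j−1)!!/(4β)^j · √(π/(2β)), odd powers integrate to 0; here √(π/(2β)) = 0.64635.
⟨x²⟩ = 0.066489.

0.06649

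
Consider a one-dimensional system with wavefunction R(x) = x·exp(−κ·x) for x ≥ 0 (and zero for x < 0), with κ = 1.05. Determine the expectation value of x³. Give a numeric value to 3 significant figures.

⟨x³⟩ = ∫ x³·|R|² dx / ∫|R|² dx (integrals over the domain).
Every integrand reduces to terms xʲ·e^(−2κx) on [0, ∞); use ∫₀^∞ xʲ·e^(−2κx) dx = j!/(2κ)^(j+1).
State is unnormalized: ∫|R|² dx = 0.21596, and ∫R*·x³·R dx = 1.3992, so ⟨x³⟩ = 1.3992 / 0.21596.
⟨x³⟩ = 6.4788.

6.48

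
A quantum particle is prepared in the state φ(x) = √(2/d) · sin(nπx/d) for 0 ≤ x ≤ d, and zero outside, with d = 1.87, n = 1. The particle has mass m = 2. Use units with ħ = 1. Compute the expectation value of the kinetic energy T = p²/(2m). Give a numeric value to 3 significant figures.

0.706

T = −(ħ²/2m) d²/dx², so ⟨T⟩ = −(ħ²/2m) ∫ φ*·φ'' dx; with m = 2.
d/dx sin(nπx/d) = (nπ/d)·cos(nπx/d) and d²/dx² sin(nπx/d) = −(nπ/d)²·sin(nπx/d); on 0 ≤ x ≤ d, ∫sin²(nπx/d) dx = d/2 and ∫sin(nπx/d)·cos(nπx/d) dx = 0.
⟨T⟩ = 0.70560.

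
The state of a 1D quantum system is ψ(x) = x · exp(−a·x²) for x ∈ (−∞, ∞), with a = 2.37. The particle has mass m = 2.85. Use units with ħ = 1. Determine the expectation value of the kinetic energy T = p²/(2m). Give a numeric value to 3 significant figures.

1.25

T = −(ħ²/2m) d²/dx², so ⟨T⟩ = −(ħ²/2m) ∫ ψ*·ψ'' dx / ∫|ψ|² dx; with m = 2.85.
Expand each integrand as polynomial × e^(−2ax²) and use ∫x^(2j)·e^(−2ax²) dx = (2j−1)!!/(4a)^j · √(π/(2a)), odd powers → 0; here √(π/(2a)) = 0.81412. Differentiate with the product rule, d/dx e^(−ax²) = −2ax·e^(−ax²).
State is unnormalized: ∫|ψ|² dx = 0.085877, and ∫ψ*·(−ħ²/2m · ψ'') dx = 0.10712, so ⟨T⟩ = 0.10712 / 0.085877.
⟨T⟩ = 1.2474.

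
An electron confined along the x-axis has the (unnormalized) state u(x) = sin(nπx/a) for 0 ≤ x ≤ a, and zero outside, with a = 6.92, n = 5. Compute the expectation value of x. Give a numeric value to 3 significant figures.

3.46

⟨x⟩ = ∫ x·|u|² dx / ∫|u|² dx (integrals over the domain).
With sin²θ = (1 − cos2θ)/2 on 0 ≤ x ≤ a: ∫sin²(nπx/a) dx = a/2, ∫x·sin²(nπx/a) dx = a²/4, ∫x²·sin²(nπx/a) dx = a³·(1/6 − 1/(4n²π²)); higher powers xᵏ the same way, integrating xᵏ·cos(2nπx/a) by parts.
State is unnormalized: ∫|u|² dx = 3.4600, and ∫u*·x·u dx = 11.972, so ⟨x⟩ = 11.972 / 3.4600.
⟨x⟩ = 3.4600.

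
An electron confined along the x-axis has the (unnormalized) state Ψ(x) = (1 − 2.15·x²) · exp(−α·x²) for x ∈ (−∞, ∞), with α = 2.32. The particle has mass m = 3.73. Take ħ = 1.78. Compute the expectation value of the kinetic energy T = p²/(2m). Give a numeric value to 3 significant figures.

T = −(ħ²/2m) d²/dx², so ⟨T⟩ = −(ħ²/2m) ∫ Ψ*·Ψ'' dx / ∫|Ψ|² dx; with m = 3.73.
Expand each integrand as polynomial × e^(−2αx²) and use ∫x^(2j)·e^(−2αx²) dx = (2j−1)!!/(4α)^j · √(π/(2α)), odd powers → 0; here √(π/(2α)) = 0.82284. Differentiate with the product rule, d/dx e^(−αx²) = −2αx·e^(−αx²).
State is unnormalized: ∫|Ψ|² dx = 0.57407, and ∫Ψ*·(−ħ²/2m · Ψ'') dx = 1.4911, so ⟨T⟩ = 1.4911 / 0.57407.
⟨T⟩ = 2.5974.

2.60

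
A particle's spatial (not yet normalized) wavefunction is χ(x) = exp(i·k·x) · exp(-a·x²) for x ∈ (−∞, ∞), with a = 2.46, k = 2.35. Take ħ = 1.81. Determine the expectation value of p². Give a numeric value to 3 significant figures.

p² χ = −ħ² d²χ/dx²; ⟨p²⟩ = −ħ² ∫ χ*·χ'' dx / ∫|χ|² dx.
Gaussian moments: ∫x^(2j)·e^(−2ax²) dx = (2j−1)!!/(4a)^j · √(π/(2a)), odd powers integrate to 0; here √(π/(2a)) = 0.79908. Derivatives: χ′ = (ik − 2ax)·χ, χ″ = ((ik − 2ax)² − 2a)·χ; the odd-in-x pieces drop out.
State is unnormalized: ∫|χ|² dx = 0.79908, and ∫χ*·(−ħ² χ'') dx = 20.897, so ⟨p²⟩ = 20.897 / 0.79908.
⟨p²⟩ = 26.151.

26.2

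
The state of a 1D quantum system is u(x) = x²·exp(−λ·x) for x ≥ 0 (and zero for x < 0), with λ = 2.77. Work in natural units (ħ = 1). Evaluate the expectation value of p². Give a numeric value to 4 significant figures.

p² u = −ħ² d²u/dx²; ⟨p²⟩ = −ħ² ∫ u*·u'' dx / ∫|u|² dx.
Differentiate x²·exp(−λ·x) with the product rule; every integrand then reduces to terms xʲ·e^(−2λx) on [0, ∞), with ∫₀^∞ xʲ·e^(−2λx) dx = j!/(2λ)^(j+1).
State is unnormalized: ∫|u|² dx = 0.0045990, and ∫u*·(−ħ² u'') dx = 0.011763, so ⟨p²⟩ = 0.011763 / 0.0045990.
⟨p²⟩ = 2.5576.

2.558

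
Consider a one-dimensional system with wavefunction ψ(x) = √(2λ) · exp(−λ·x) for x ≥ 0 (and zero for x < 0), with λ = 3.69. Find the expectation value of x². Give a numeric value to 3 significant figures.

0.0367

⟨x²⟩ = ∫ x²·|ψ|² dx (integrals over the domain).
Every integrand reduces to terms xʲ·e^(−2λx) on [0, ∞); use ∫₀^∞ xʲ·e^(−2λx) dx = j!/(2λ)^(j+1).
⟨x²⟩ = 0.036721.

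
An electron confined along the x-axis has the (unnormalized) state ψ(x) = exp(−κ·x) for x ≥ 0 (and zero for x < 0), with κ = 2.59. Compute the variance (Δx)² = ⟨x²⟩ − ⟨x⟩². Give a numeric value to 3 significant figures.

0.0373

Compute ⟨x⟩ and ⟨x²⟩ separately, then (Δx)² = ⟨x²⟩ − ⟨x⟩².
Every integrand reduces to terms xʲ·e^(−2κx) on [0, ∞); use ∫₀^∞ xʲ·e^(−2κx) dx = j!/(2κ)^(j+1).
Normalization: ∫|ψ|² dx = 0.19305.
⟨x⟩ = 0.19305 and ⟨x²⟩ = 0.074537.
(Δx)² = 0.074537 − (0.19305)² = 0.037268.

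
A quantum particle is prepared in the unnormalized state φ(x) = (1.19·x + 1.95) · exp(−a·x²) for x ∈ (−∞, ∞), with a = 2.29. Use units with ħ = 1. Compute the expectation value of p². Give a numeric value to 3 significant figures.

2.47

p² φ = −ħ² d²φ/dx²; ⟨p²⟩ = −ħ² ∫ φ*·φ'' dx / ∫|φ|² dx.
Expand each integrand as polynomial × e^(−2ax²) and use ∫x^(2j)·e^(−2ax²) dx = (2j−1)!!/(4a)^j · √(π/(2a)), odd powers → 0; here √(π/(2a)) = 0.82821. Differentiate with the product rule, d/dx e^(−ax²) = −2ax·e^(−ax²).
State is unnormalized: ∫|φ|² dx = 3.2773, and ∫φ*·(−ħ² φ'') dx = 8.0915, so ⟨p²⟩ = 8.0915 / 3.2773.
⟨p²⟩ = 2.4689.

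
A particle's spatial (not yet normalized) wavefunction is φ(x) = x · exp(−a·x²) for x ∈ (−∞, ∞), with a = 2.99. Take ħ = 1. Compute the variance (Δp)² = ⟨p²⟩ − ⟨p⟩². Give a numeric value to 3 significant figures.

8.97

Compute ⟨p⟩ and ⟨p²⟩ separately; (Δp)² = ⟨p²⟩ − ⟨p⟩².
Expand each integrand as polynomial × e^(−2ax²) and use ∫x^(2j)·e^(−2ax²) dx = (2j−1)!!/(4a)^j · √(π/(2a)), odd powers → 0; here √(π/(2a)) = 0.72481. Differentiate with the product rule, d/dx e^(−ax²) = −2ax·e^(−ax²).
Normalization: ∫|φ|² dx = 0.060603.
⟨p⟩ = 0.0000 and ⟨p²⟩ = 8.9700.
(Δp)² = 8.9700 − (0.0000)² = 8.9700.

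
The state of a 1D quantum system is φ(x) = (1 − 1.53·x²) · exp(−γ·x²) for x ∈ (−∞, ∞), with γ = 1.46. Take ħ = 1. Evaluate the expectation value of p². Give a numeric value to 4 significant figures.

4.291

p² φ = −ħ² d²φ/dx²; ⟨p²⟩ = −ħ² ∫ φ*·φ'' dx / ∫|φ|² dx.
Expand each integrand as polynomial × e^(−2γx²) and use ∫x^(2j)·e^(−2γx²) dx = (2j−1)!!/(4γ)^j · √(π/(2γ)), odd powers → 0; here √(π/(2γ)) = 1.0373. Differentiate with the product rule, d/dx e^(−γx²) = −2γx·e^(−γx²).
State is unnormalized: ∫|φ|² dx = 0.70734, and ∫φ*·(−ħ² φ'') dx = 3.0355, so ⟨p²⟩ = 3.0355 / 0.70734.
⟨p²⟩ = 4.2914.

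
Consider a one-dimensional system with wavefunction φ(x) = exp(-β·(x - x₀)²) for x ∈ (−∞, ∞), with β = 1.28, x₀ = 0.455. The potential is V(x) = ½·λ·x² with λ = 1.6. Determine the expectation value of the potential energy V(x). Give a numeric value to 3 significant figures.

0.322

⟨V⟩ = ∫ V(x)·|φ|² dx / ∫|φ|² dx.
Gaussian moments (u = x − x₀): ∫u^(2j)·e^(−2βu²) du = (2j−1)!!/(4β)^j · √(π/(2β)), odd powers integrate to 0; here √(π/(2β)) = 1.1078.
State is unnormalized: ∫|φ|² dx = 1.1078, and ∫φ*·V(x)·φ dx = 0.35656, so ⟨V⟩ = 0.35656 / 1.1078.
⟨V⟩ = 0.32187.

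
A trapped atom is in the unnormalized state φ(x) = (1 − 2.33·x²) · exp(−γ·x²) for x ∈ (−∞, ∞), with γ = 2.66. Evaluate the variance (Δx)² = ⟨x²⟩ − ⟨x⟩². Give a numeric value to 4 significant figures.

0.05398

Compute ⟨x⟩ and ⟨x²⟩ separately, then (Δx)² = ⟨x²⟩ − ⟨x⟩².
Expand each integrand as polynomial × e^(−2γx²) and use ∫x^(2j)·e^(−2γx²) dx = (2j−1)!!/(4γ)^j · √(π/(2γ)), odd powers → 0; here √(π/(2γ)) = 0.76846.
Normalization: ∫|φ|² dx = 0.54245.
⟨x⟩ = 0.0000 and ⟨x²⟩ = 0.053977.
(Δx)² = 0.053977 − (0.0000)² = 0.053977.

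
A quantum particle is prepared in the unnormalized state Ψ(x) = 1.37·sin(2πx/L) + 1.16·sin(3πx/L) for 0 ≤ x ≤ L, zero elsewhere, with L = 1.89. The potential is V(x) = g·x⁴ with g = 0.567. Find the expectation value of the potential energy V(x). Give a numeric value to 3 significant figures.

⟨V⟩ = ∫ V(x)·|Ψ|² dx / ∫|Ψ|² dx.
On 0 ≤ x ≤ L (j ≠ l): ∫sin²(jπx/L) dx = L/2, ∫sin(jπx/L)·sin(lπx/L) dx = 0; diagonal moments ∫x·sin²(jπx/L) dx = L²/4, ∫x²·sin²(jπx/L) dx = L³·(1/6 − 1/(4j²π²)); cross terms ∫x·sin(jπx/L)·sin(lπx/L) dx = 0 for j + l even and −4jlL²/(π²(j² − l²)²) for j + l odd, ∫x²·sin(jπx/L)·sin(lπx/L) dx = (−1)^(j+l)·4jlL³/(π²(j² − l²)²); higher powers the same way via product-to-sum and parts.
State is unnormalized: ∫|Ψ|² dx = 3.0453, and ∫Ψ*·V(x)·Ψ dx = 0.88260, so ⟨V⟩ = 0.88260 / 3.0453.
⟨V⟩ = 0.28983.

0.290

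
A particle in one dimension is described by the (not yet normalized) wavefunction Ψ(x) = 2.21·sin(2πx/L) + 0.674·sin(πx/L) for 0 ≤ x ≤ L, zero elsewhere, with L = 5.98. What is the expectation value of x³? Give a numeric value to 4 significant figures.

30.64

⟨x³⟩ = ∫ x³·|Ψ|² dx / ∫|Ψ|² dx (integrals over the domain).
On 0 ≤ x ≤ L (j ≠ l): ∫sin²(jπx/L) dx = L/2, ∫sin(jπx/L)·sin(lπx/L) dx = 0; diagonal moments ∫x·sin²(jπx/L) dx = L²/4, ∫x²·sin²(jπx/L) dx = L³·(1/6 − 1/(4j²π²)); cross terms ∫x·sin(jπx/L)·sin(lπx/L) dx = 0 for j + l even and −4jlL²/(π²(j² − l²)²) for j + l odd, ∫x²·sin(jπx/L)·sin(lπx/L) dx = (−1)^(j+l)·4jlL³/(π²(j² − l²)²); higher powers the same way via product-to-sum and parts.
State is unnormalized: ∫|Ψ|² dx = 15.962, and ∫Ψ*·x³·Ψ dx = 489.04, so ⟨x³⟩ = 489.04 / 15.962.
⟨x³⟩ = 30.638.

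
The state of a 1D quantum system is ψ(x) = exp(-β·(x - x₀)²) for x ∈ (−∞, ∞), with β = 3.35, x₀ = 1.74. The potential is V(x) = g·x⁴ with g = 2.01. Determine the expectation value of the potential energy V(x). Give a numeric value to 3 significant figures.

⟨V⟩ = ∫ V(x)·|ψ|² dx / ∫|ψ|² dx.
Gaussian moments (u = x − x₀): ∫u^(2j)·e^(−2βu²) du = (2j−1)!!/(4β)^j · √(π/(2β)), odd powers integrate to 0; here √(π/(2β)) = 0.68476.
State is unnormalized: ∫|ψ|² dx = 0.68476, and ∫ψ*·V(x)·ψ dx = 14.505, so ⟨V⟩ = 14.505 / 0.68476.
⟨V⟩ = 21.183.

21.2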